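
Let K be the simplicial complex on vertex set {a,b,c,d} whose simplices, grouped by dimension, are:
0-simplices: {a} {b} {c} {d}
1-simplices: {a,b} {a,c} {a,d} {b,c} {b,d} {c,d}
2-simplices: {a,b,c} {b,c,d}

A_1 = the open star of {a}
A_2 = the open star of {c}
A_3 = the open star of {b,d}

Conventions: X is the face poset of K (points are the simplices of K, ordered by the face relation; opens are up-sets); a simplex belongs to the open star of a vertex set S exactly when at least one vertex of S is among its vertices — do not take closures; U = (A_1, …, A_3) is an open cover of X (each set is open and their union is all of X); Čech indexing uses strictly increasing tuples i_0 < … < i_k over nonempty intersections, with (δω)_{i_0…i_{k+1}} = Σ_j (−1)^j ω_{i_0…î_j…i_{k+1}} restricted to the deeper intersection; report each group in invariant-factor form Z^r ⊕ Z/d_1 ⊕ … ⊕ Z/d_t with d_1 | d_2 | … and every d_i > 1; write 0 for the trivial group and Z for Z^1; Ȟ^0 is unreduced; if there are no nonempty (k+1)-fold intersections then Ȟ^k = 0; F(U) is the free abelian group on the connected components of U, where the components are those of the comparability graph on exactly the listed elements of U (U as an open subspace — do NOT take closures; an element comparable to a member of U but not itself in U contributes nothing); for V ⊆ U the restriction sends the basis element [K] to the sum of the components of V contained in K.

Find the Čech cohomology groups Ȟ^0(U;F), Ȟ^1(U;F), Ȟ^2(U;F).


Ȟ^0 ≅ Z, Ȟ^1 ≅ Z and Ȟ^2 ≅ 0

nonempty intersections:
  A1={{a},{a,b},{a,c},{a,d},{a,b,c}} A2={{c},{a,c},{b,c},{c,d},{a,b,c},{b,c,d}} A3={{b},{d},{a,b},{a,d},{b,c},{b,d},{c,d},{a,b,c},{b,c,d}}
  A12={{a,c},{a,b,c}} A13={{a,b},{a,d},{a,b,c}} A23={{b,c},{c,d},{a,b,c},{b,c,d}}
  A123={{a,b,c}}
components per intersection:
  A1: {{a},{a,b},{a,c},{a,d},{a,b,c}}
  A2: {{c},{a,c},{b,c},{c,d},{a,b,c},{b,c,d}}
  A3: {{b},{d},{a,b},{a,d},{b,c},{b,d},{c,d},{a,b,c},{b,c,d}}
  A12: {{a,c},{a,b,c}}
  A13: {{a,b},{a,b,c}} {{a,d}}
  A23: {{b,c},{c,d},{a,b,c},{b,c,d}}
  A123: {{a,b,c}}
C dims 3,4,1; δ0: rk 2, SNF 1^2; δ1: rk 1, SNF 1^1
Ȟ^0: (3−2)−0=1 ⇒ Z
Ȟ^1: (4−1)−2=1 ⇒ Z
Ȟ^2: (1−0)−1=0 ⇒ 0


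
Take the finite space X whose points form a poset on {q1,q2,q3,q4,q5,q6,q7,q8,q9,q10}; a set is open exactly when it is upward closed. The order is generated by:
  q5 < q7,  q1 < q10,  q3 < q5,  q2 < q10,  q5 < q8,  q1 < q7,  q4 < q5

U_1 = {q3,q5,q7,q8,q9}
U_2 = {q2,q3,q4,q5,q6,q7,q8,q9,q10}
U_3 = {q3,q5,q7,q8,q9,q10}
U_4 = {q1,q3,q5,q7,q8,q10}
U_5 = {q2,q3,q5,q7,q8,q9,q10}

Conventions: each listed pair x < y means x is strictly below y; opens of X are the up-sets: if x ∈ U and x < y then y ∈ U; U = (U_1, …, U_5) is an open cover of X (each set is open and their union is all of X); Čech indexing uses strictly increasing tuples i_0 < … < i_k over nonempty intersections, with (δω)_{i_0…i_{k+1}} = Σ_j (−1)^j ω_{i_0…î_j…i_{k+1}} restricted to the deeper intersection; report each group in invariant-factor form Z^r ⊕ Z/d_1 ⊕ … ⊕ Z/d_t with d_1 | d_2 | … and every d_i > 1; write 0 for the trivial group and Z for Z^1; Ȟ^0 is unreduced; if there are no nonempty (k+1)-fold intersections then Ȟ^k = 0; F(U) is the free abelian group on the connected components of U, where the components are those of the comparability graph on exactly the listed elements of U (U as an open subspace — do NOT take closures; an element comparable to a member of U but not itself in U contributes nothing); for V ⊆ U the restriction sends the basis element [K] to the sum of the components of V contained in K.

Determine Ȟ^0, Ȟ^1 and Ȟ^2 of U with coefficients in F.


Ȟ^0 = Z^3, Ȟ^1 = 0 and Ȟ^2 = 0

cover nerve:
  U12={q3,q5,q7,q8,q9} U13={q3,q5,q7,q8,q9} U14={q3,q5,q7,q8} U15={q3,q5,q7,q8,q9} U23={q3,q5,q7,q8,q9,q10} U24={q3,q5,q7,q8,q10} U25={q2,q3,q5,q7,q8,q9,q10} U34={q3,q5,q7,q8,q10} U35={q3,q5,q7,q8,q9,q10} U45={q3,q5,q7,q8,q10}
  U123={q3,q5,q7,q8,q9} U124={q3,q5,q7,q8} U125={q3,q5,q7,q8,q9} U134={q3,q5,q7,q8} U135={q3,q5,q7,q8,q9} U145={q3,q5,q7,q8} U234={q3,q5,q7,q8,q10} U235={q3,q5,q7,q8,q9,q10} U245={q3,q5,q7,q8,q10} U345={q3,q5,q7,q8,q10}
  U1234={q3,q5,q7,q8} U1235={q3,q5,q7,q8,q9} U1245={q3,q5,q7,q8} U1345={q3,q5,q7,q8} U2345={q3,q5,q7,q8,q10}
  U12345={q3,q5,q7,q8}
components per intersection:
  U1: {q3,q5,q7,q8} {q9}
  U2: {q2,q10} {q3,q4,q5,q7,q8} {q6} {q9}
  U3: {q3,q5,q7,q8} {q9} {q10}
  U4: {q1,q3,q5,q7,q8,q10}
  U5: {q2,q10} {q3,q5,q7,q8} {q9}
  U12: {q3,q5,q7,q8} {q9}
  U13: {q3,q5,q7,q8} {q9}
  U14: {q3,q5,q7,q8}
  U15: {q3,q5,q7,q8} {q9}
  U23: {q3,q5,q7,q8} {q9} {q10}
  U24: {q3,q5,q7,q8} {q10}
  U25: {q2,q10} {q3,q5,q7,q8} {q9}
  U34: {q3,q5,q7,q8} {q10}
  U35: {q3,q5,q7,q8} {q9} {q10}
  U45: {q3,q5,q7,q8} {q10}
  U123: {q3,q5,q7,q8} {q9}
  U124: {q3,q5,q7,q8}
  U125: {q3,q5,q7,q8} {q9}
  U134: {q3,q5,q7,q8}
  U135: {q3,q5,q7,q8} {q9}
  U145: {q3,q5,q7,q8}
  U234: {q3,q5,q7,q8} {q10}
  U235: {q3,q5,q7,q8} {q9} {q10}
  U245: {q3,q5,q7,q8} {q10}
  U345: {q3,q5,q7,q8} {q10}
  U1234: {q3,q5,q7,q8}
  U1235: {q3,q5,q7,q8} {q9}
  U1245: {q3,q5,q7,q8}
  U1345: {q3,q5,q7,q8}
  U2345: {q3,q5,q7,q8} {q10}
  U12345: {q3,q5,q7,q8}
C dims 13,22,18,7; δ0: rk 10, SNF 1^10; δ1: rk 12, SNF 1^12; δ2: rk 6, SNF 1^6
Ȟ^0: (13−10)−0=3 ⇒ Z^3
Ȟ^1: (22−12)−10=0 ⇒ 0
Ȟ^2: (18−6)−12=0 ⇒ 0


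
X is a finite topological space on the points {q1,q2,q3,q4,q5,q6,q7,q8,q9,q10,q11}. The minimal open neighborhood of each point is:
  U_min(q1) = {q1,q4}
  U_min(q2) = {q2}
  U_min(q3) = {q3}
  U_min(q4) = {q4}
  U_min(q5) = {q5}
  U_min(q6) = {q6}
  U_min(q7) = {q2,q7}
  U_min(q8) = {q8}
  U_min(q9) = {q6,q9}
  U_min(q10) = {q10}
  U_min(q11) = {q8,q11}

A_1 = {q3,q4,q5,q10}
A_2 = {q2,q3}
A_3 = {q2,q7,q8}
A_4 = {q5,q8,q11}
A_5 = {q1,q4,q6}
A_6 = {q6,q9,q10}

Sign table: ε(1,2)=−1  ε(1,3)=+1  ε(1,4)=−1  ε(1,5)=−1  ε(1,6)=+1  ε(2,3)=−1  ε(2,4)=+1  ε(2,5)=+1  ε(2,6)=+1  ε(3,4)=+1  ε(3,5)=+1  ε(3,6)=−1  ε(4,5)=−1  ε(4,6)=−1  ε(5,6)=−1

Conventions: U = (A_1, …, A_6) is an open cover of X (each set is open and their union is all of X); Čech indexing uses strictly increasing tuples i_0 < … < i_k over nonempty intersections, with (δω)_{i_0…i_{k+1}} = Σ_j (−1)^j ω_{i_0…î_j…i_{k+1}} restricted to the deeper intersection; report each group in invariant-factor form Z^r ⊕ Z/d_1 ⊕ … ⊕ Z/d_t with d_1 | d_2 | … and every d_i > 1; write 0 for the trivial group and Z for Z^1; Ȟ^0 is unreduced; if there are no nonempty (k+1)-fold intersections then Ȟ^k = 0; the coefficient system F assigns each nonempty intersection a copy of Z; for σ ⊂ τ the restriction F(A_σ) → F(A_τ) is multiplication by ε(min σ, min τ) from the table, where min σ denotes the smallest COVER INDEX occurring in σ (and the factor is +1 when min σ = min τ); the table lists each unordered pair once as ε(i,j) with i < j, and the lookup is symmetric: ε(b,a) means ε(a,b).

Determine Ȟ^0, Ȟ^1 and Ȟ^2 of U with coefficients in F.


intersection data:
  A12={q3} A14={q5} A15={q4} A16={q10} A23={q2} A34={q8} A56={q6}
C dims 6,7; δ0: rk 6, SNF 1^5·2
Ȟ^0 = (6 − 6) − 0 = 0, so Ȟ^0 ≅ 0
Ȟ^1 = (7 − 0) − 6 = 1 plus torsion [2], so Ȟ^1 ≅ Z ⊕ Z/2
Ȟ^2 = (0 − 0) − 0 = 0, so Ȟ^2 ≅ 0

Ȟ^0(U;F) ≅ 0, Ȟ^1(U;F) ≅ Z ⊕ Z/2, Ȟ^2(U;F) ≅ 0


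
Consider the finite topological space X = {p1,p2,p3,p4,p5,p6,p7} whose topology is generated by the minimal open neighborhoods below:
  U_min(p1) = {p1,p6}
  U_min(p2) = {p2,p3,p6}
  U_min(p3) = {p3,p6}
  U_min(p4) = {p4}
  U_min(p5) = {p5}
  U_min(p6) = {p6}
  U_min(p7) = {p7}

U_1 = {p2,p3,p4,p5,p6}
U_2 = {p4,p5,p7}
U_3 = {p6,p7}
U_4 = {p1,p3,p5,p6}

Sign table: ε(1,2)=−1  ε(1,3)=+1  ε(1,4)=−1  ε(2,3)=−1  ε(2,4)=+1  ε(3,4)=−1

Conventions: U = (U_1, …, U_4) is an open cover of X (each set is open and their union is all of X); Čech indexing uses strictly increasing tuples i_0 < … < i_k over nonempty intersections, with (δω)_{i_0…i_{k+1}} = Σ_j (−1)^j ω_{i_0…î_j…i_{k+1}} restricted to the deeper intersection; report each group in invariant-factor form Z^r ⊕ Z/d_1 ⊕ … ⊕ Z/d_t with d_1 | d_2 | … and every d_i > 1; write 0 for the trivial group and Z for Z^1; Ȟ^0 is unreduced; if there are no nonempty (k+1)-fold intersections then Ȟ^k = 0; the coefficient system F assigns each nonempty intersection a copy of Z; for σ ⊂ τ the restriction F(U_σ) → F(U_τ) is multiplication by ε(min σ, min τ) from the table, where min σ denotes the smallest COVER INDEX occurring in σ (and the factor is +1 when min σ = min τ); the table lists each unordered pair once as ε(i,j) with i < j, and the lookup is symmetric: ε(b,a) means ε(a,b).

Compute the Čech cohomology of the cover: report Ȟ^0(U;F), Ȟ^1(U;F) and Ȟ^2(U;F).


Ȟ^0 ≅ Z,  Ȟ^1 ≅ Z,  Ȟ^2 ≅ 0

nonempty intersections:
  U12={p4,p5} U13={p6} U14={p3,p5,p6} U23={p7} U24={p5} U34={p6}
  U124={p5} U134={p6}
C dims 4,6,2; δ0: rk 3, SNF 1^3; δ1: rk 2, SNF 1^2
Ȟ^0: (4−3)−0=1 ⇒ Z
Ȟ^1: (6−2)−3=1 ⇒ Z
Ȟ^2: (2−0)−2=0 ⇒ 0


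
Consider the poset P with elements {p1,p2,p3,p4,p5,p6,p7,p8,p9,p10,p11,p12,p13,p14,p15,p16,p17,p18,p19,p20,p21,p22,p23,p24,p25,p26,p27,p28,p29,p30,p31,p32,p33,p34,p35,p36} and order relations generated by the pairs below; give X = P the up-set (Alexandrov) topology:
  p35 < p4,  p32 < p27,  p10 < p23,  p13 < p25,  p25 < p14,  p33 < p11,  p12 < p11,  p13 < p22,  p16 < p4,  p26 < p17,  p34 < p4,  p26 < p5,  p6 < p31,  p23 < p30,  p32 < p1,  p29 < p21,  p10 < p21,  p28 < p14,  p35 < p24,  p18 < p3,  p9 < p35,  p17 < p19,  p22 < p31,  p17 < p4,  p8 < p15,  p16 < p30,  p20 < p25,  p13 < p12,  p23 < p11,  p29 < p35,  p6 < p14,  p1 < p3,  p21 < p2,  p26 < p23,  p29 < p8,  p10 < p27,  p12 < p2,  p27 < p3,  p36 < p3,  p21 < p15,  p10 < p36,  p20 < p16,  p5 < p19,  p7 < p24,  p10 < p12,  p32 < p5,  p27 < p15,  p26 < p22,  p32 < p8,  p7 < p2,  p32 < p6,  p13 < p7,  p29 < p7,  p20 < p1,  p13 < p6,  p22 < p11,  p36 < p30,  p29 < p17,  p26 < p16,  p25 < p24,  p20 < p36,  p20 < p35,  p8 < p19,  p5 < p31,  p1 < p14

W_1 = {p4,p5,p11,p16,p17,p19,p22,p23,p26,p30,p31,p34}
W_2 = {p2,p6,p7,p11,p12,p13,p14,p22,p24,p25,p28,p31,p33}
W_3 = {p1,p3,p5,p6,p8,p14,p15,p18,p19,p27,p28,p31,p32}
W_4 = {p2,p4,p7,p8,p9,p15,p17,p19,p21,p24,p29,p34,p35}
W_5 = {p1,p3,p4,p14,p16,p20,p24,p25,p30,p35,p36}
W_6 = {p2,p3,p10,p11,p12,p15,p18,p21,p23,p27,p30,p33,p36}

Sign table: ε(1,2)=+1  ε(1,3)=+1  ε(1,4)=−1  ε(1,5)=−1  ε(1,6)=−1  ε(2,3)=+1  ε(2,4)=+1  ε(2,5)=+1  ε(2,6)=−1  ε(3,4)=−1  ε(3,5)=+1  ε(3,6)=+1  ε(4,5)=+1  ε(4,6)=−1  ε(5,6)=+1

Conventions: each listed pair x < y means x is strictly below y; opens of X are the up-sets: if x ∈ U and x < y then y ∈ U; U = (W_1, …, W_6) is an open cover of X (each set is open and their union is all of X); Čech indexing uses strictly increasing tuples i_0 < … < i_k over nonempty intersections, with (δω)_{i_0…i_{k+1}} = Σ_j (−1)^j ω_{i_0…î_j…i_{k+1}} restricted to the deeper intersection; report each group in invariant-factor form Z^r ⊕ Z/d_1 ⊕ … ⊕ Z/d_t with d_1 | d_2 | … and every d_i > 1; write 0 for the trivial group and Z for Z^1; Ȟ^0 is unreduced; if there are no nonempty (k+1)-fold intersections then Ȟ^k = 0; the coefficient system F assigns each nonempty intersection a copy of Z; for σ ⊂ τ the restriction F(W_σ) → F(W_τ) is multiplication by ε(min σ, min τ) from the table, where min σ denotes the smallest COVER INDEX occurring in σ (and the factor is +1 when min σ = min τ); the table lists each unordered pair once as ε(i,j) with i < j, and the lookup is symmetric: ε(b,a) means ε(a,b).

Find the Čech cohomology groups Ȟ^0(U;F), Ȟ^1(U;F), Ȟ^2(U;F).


Ȟ^0 = 0,  Ȟ^1 = Z/2,  Ȟ^2 = Z

nonempty intersections:
  W12={p11,p22,p31} W13={p5,p19,p31} W14={p4,p17,p19,p34} W15={p4,p16,p30} W16={p11,p23,p30} W23={p6,p14,p28,p31} W24={p2,p7,p24} W25={p14,p24,p25} W26={p2,p11,p12,p33} W34={p8,p15,p19} W35={p1,p3,p14} W36={p3,p15,p18,p27} W45={p4,p24,p35} W46={p2,p15,p21} W56={p3,p30,p36}
  W123={p31} W126={p11} W134={p19} W145={p4} W156={p30} W235={p14} W245={p24} W246={p2} W346={p15} W356={p3}
C dims 6,15,10; δ0: rk 6, SNF 1^5·2; δ1: rk 9, SNF 1^9
Ȟ^0: (6−6)−0=0 ⇒ 0
Ȟ^1: (15−9)−6=0 plus torsion [2] ⇒ Z/2
Ȟ^2: (10−0)−9=1 ⇒ Z


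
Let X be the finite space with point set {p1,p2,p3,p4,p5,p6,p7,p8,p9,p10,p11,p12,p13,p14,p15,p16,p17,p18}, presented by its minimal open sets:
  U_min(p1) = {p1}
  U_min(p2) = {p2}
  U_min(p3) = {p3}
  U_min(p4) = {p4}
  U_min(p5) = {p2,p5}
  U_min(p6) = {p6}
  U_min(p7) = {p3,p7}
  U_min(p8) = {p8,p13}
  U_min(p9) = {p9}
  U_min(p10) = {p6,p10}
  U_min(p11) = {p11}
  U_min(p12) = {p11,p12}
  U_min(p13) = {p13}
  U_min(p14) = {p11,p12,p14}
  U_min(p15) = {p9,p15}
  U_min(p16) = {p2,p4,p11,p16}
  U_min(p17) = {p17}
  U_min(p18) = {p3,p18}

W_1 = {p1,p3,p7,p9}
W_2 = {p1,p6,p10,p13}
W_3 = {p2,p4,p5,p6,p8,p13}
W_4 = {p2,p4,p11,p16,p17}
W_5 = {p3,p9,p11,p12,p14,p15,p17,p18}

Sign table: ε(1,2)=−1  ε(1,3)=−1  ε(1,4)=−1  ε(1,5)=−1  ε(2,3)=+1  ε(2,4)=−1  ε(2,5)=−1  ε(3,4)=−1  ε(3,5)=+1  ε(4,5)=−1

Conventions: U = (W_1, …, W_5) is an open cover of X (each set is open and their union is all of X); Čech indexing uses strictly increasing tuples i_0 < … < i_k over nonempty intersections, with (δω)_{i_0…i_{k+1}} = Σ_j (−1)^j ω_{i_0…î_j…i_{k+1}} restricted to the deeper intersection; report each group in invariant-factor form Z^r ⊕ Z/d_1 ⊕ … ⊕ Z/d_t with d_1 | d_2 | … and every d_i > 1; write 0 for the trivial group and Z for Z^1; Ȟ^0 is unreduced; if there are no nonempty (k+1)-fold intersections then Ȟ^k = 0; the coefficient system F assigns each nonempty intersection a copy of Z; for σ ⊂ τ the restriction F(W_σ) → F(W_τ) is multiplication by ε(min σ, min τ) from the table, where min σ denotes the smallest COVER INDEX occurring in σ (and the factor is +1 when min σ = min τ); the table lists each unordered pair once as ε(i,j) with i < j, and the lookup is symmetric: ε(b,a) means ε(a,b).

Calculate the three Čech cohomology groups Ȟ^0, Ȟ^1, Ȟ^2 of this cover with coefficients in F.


Ȟ^0 ≅ Z, Ȟ^1 ≅ Z, Ȟ^2 ≅ 0

intersection data:
  W12={p1} W15={p3,p9} W23={p6,p13} W34={p2,p4} W45={p11,p17}
C dims 5,5; δ0: rk 4, SNF 1^4
Ȟ^0 = (5 − 4) − 0 = 1, so Ȟ^0 ≅ Z
Ȟ^1 = (5 − 0) − 4 = 1, so Ȟ^1 ≅ Z
Ȟ^2 = (0 − 0) − 0 = 0, so Ȟ^2 ≅ 0


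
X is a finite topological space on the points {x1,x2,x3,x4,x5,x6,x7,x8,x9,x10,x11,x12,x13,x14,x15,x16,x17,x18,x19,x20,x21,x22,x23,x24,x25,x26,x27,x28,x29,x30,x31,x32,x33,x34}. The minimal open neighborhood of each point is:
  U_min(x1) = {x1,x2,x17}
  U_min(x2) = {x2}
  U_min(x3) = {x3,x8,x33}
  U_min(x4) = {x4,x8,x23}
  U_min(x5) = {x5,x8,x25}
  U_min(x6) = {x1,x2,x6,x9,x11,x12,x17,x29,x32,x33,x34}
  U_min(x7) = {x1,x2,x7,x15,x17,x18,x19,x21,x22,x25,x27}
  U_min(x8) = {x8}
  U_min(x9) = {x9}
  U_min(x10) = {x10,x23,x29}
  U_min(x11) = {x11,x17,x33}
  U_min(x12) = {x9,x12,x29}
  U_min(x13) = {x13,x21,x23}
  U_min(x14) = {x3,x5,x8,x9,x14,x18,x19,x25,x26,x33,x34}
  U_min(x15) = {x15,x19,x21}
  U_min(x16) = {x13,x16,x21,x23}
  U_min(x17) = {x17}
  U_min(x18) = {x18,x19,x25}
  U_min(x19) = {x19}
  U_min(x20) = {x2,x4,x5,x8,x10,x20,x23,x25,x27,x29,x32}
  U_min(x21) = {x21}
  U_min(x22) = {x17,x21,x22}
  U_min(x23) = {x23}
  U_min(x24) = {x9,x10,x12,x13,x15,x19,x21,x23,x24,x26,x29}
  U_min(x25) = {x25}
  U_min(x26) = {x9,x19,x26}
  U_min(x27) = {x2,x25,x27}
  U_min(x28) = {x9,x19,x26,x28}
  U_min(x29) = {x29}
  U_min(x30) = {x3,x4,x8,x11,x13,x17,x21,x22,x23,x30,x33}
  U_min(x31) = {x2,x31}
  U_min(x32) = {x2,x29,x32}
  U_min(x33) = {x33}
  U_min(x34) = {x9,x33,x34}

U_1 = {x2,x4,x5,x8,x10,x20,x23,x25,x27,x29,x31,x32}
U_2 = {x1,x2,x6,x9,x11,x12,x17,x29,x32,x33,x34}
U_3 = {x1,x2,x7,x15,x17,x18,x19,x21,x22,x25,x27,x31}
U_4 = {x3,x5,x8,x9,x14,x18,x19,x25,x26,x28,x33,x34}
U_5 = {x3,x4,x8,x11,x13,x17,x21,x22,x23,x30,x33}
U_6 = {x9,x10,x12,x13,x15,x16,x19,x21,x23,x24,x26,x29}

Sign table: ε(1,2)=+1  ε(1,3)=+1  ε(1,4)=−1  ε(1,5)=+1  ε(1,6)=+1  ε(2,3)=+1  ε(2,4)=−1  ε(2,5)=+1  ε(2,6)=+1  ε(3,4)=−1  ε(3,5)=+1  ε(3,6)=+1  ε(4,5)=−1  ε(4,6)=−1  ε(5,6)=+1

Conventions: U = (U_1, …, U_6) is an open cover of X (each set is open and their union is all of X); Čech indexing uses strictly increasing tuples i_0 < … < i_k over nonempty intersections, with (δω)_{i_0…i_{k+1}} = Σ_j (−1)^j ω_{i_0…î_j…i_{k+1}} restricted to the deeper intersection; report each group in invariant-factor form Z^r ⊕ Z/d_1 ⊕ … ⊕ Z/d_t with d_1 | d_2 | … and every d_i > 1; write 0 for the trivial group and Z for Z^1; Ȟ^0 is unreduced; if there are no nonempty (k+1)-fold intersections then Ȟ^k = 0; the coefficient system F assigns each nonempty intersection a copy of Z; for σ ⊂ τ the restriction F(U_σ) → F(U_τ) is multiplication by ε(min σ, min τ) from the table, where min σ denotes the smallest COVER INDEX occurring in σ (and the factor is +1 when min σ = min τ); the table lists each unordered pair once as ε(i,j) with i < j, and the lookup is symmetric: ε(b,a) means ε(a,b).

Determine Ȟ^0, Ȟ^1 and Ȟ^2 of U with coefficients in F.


nerve simplices:
  U12={x2,x29,x32} U13={x2,x25,x27,x31} U14={x5,x8,x25} U15={x4,x8,x23} U16={x10,x23,x29} U23={x1,x2,x17} U24={x9,x33,x34} U25={x11,x17,x33} U26={x9,x12,x29} U34={x18,x19,x25} U35={x17,x21,x22} U36={x15,x19,x21} U45={x3,x8,x33} U46={x9,x19,x26} U56={x13,x21,x23}
  U123={x2} U126={x29} U134={x25} U145={x8} U156={x23} U235={x17} U245={x33} U246={x9} U346={x19} U356={x21}
C dims 6,15,10; δ0: rk 5, SNF 1^5; δ1: rk 10, SNF 1^9·2
degree 0: 6−5−0 = 1 → Ȟ^0 ≅ Z
degree 1: 15−10−5 = 0 → Ȟ^1 ≅ 0
degree 2: 10−0−10 = 0 plus torsion [2] → Ȟ^2 ≅ Z/2

Ȟ^0(U;F) ≅ Z, Ȟ^1(U;F) ≅ 0, Ȟ^2(U;F) ≅ Z/2


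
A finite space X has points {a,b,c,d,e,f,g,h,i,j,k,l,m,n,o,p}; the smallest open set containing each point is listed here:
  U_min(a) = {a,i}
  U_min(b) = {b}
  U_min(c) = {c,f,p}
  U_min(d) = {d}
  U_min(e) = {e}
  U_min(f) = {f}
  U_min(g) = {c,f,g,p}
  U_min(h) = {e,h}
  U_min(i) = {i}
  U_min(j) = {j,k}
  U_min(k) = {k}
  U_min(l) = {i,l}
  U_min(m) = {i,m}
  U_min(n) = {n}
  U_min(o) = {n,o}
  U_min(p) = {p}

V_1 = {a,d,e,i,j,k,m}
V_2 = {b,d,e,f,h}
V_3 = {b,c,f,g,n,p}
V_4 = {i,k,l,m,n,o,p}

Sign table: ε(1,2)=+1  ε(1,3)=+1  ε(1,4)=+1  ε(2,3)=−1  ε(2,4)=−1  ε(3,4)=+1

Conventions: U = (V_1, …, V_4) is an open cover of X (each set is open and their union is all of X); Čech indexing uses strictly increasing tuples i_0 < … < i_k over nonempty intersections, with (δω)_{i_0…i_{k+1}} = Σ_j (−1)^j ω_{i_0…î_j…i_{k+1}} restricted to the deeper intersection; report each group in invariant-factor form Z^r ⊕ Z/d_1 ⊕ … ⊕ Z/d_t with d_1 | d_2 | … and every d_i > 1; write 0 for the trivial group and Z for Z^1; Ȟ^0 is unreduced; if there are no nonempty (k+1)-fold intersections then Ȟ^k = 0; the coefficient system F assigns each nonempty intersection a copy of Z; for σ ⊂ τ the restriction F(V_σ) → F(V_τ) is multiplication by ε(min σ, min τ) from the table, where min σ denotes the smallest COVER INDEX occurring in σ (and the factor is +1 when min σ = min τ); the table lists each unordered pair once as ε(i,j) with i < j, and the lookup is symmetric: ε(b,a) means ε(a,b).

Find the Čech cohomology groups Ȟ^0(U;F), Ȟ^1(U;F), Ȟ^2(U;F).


Ȟ^0 ≅ 0, Ȟ^1 ≅ Z/2, Ȟ^2 ≅ 0

intersection data:
  V12={d,e} V14={i,k,m} V23={b,f} V34={n,p}
C dims 4,4; δ0: rk 4, SNF 1^3·2
Ȟ^0 = (4 − 4) − 0 = 0, so Ȟ^0 ≅ 0
Ȟ^1 = (4 − 0) − 4 = 0 plus torsion [2], so Ȟ^1 ≅ Z/2
Ȟ^2 = (0 − 0) − 0 = 0, so Ȟ^2 ≅ 0


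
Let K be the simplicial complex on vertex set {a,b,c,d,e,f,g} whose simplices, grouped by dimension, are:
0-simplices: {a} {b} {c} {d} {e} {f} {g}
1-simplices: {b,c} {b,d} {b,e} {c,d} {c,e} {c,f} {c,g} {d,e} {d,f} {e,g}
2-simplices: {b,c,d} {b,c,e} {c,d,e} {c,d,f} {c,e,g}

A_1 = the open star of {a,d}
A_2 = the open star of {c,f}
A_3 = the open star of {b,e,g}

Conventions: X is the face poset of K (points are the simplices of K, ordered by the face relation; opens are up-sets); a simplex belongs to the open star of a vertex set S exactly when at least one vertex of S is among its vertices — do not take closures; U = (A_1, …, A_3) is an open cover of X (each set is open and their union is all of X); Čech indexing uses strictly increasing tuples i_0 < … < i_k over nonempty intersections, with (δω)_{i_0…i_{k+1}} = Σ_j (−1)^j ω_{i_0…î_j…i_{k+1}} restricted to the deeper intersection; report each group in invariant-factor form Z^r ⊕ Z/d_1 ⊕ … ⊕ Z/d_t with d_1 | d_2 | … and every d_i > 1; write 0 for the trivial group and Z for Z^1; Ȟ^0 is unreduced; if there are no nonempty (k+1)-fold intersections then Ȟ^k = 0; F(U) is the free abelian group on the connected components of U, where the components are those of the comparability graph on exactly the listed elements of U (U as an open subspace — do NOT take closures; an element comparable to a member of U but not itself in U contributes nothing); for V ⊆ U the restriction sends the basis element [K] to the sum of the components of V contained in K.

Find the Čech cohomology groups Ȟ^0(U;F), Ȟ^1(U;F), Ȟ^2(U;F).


nerve of the cover:
  A1={{a},{d},{b,d},{c,d},{d,e},{d,f},{b,c,d},{c,d,e},{c,d,f}} A2={{c},{f},{b,c},{c,d},{c,e},{c,f},{c,g},{d,f},{b,c,d},{b,c,e},{c,d,e},{c,d,f},{c,e,g}} A3={{b},{e},{g},{b,c},{b,d},{b,e},{c,e},{c,g},{d,e},{e,g},{b,c,d},{b,c,e},{c,d,e},{c,e,g}}
  A12={{c,d},{d,f},{b,c,d},{c,d,e},{c,d,f}} A13={{b,d},{d,e},{b,c,d},{c,d,e}} A23={{b,c},{c,e},{c,g},{b,c,d},{b,c,e},{c,d,e},{c,e,g}}
  A123={{b,c,d},{c,d,e}}
components per intersection:
  A1: {{a}} {{d},{b,d},{c,d},{d,e},{d,f},{b,c,d},{c,d,e},{c,d,f}}
  A2: {{c},{f},{b,c},{c,d},{c,e},{c,f},{c,g},{d,f},{b,c,d},{b,c,e},{c,d,e},{c,d,f},{c,e,g}}
  A3: {{b},{e},{g},{b,c},{b,d},{b,e},{c,e},{c,g},{d,e},{e,g},{b,c,d},{b,c,e},{c,d,e},{c,e,g}}
  A12: {{c,d},{d,f},{b,c,d},{c,d,e},{c,d,f}}
  A13: {{b,d},{b,c,d}} {{d,e},{c,d,e}}
  A23: {{b,c},{c,e},{c,g},{b,c,d},{b,c,e},{c,d,e},{c,e,g}}
  A123: {{b,c,d}} {{c,d,e}}
C dims 4,4,2; δ0: rk 2, SNF 1^2; δ1: rk 2, SNF 1^2
Ȟ^0 = (4 − 2) − 0 = 2, so Ȟ^0 ≅ Z^2
Ȟ^1 = (4 − 2) − 2 = 0, so Ȟ^1 ≅ 0
Ȟ^2 = (2 − 0) − 2 = 0, so Ȟ^2 ≅ 0

Ȟ^0 = Z^2; Ȟ^1 = 0; Ȟ^2 = 0


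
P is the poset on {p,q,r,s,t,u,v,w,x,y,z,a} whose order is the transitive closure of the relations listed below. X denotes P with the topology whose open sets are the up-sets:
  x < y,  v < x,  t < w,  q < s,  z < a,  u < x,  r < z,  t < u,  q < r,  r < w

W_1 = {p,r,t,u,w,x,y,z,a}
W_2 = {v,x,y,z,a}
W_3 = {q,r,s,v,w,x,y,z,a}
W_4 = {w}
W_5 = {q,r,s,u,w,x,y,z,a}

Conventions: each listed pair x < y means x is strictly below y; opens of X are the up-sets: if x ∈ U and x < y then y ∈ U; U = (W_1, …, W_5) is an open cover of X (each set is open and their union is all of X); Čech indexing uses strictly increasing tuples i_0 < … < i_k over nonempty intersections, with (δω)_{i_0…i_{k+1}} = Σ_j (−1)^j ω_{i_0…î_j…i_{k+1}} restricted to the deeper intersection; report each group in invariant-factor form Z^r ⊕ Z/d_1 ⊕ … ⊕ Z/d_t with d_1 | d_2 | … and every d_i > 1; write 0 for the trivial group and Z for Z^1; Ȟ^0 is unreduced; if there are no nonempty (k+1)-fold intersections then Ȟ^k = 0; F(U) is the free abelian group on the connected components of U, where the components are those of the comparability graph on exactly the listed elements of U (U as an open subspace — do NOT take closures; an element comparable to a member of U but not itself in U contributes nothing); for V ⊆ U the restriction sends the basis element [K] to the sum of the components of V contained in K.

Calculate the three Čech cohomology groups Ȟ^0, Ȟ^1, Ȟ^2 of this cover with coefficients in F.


Ȟ^0 = Z^2, Ȟ^1 = 0 and Ȟ^2 = 0

intersection data:
  W12={x,y,z,a} W13={r,w,x,y,z,a} W14={w} W15={r,u,w,x,y,z,a} W23={v,x,y,z,a} W25={x,y,z,a} W34={w} W35={q,r,s,w,x,y,z,a} W45={w}
  W123={x,y,z,a} W125={x,y,z,a} W134={w} W135={r,w,x,y,z,a} W145={w} W235={x,y,z,a} W345={w}
  W1235={x,y,z,a} W1345={w}
components per intersection:
  W1: {p} {r,t,u,w,x,y,z,a}
  W2: {v,x,y} {z,a}
  W3: {q,r,s,w,z,a} {v,x,y}
  W4: {w}
  W5: {q,r,s,w,z,a} {u,x,y}
  W12: {x,y} {z,a}
  W13: {r,w,z,a} {x,y}
  W14: {w}
  W15: {r,w,z,a} {u,x,y}
  W23: {v,x,y} {z,a}
  W25: {x,y} {z,a}
  W34: {w}
  W35: {q,r,s,w,z,a} {x,y}
  W45: {w}
  W123: {x,y} {z,a}
  W125: {x,y} {z,a}
  W134: {w}
  W135: {r,w,z,a} {x,y}
  W145: {w}
  W235: {x,y} {z,a}
  W345: {w}
  W1235: {x,y} {z,a}
  W1345: {w}
C dims 9,15,11,3; δ0: rk 7, SNF 1^7; δ1: rk 8, SNF 1^8; δ2: rk 3, SNF 1^3
Ȟ^0 = (9 − 7) − 0 = 2, so Ȟ^0 ≅ Z^2
Ȟ^1 = (15 − 8) − 7 = 0, so Ȟ^1 ≅ 0
Ȟ^2 = (11 − 3) − 8 = 0, so Ȟ^2 ≅ 0


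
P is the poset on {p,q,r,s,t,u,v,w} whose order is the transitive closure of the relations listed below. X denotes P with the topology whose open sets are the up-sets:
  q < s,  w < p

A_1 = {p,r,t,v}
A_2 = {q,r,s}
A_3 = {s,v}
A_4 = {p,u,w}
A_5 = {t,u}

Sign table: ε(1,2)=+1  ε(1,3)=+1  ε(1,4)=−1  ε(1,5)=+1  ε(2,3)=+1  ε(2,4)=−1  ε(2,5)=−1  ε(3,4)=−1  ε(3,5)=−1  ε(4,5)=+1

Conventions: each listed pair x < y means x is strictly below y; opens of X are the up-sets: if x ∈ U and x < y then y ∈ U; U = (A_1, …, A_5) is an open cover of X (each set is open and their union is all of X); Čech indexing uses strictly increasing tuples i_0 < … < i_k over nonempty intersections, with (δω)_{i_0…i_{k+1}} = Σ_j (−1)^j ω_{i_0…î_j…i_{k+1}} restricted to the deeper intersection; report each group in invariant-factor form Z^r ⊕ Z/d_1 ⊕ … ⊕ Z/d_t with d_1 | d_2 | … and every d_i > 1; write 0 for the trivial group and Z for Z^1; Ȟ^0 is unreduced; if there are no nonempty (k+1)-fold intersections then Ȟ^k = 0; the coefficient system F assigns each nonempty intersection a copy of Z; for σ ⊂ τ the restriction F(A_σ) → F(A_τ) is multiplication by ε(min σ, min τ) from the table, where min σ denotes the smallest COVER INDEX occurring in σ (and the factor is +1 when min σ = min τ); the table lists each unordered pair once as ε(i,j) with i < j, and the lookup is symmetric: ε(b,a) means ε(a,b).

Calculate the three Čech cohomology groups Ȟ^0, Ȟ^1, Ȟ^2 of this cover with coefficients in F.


Ȟ^0 = 0,  Ȟ^1 = Z ⊕ Z/2,  Ȟ^2 = 0

intersection data:
  A12={r} A13={v} A14={p} A15={t} A23={s} A45={u}
C dims 5,6; δ0: rk 5, SNF 1^4·2
Ȟ^0 = (5 − 5) − 0 = 0, so Ȟ^0 ≅ 0
Ȟ^1 = (6 − 0) − 5 = 1 plus torsion [2], so Ȟ^1 ≅ Z ⊕ Z/2
Ȟ^2 = (0 − 0) − 0 = 0, so Ȟ^2 ≅ 0


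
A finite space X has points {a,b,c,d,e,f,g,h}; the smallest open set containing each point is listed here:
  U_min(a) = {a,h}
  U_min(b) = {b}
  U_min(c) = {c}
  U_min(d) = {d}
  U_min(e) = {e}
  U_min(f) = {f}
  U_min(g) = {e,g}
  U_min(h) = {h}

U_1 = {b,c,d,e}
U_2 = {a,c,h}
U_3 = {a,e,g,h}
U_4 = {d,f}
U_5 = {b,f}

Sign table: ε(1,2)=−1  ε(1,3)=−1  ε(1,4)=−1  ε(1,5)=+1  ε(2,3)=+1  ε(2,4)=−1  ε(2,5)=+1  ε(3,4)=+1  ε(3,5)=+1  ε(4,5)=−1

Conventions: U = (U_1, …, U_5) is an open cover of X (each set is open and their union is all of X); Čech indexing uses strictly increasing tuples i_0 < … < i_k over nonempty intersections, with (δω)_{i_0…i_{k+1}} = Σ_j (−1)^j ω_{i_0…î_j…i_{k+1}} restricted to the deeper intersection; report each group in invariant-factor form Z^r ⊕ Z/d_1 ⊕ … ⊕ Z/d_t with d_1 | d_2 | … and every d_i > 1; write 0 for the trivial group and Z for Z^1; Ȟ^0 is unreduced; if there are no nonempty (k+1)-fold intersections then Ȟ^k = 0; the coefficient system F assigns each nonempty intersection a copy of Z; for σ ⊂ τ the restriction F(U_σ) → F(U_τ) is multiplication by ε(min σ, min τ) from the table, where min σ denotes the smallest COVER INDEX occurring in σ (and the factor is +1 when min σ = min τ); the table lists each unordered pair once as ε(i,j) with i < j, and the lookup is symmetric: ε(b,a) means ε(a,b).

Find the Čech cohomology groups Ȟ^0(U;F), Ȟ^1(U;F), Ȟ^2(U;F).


Ȟ^0 ≅ Z, Ȟ^1 ≅ Z^2 and Ȟ^2 ≅ 0

nerve simplices:
  U12={c} U13={e} U14={d} U15={b} U23={a,h} U45={f}
C dims 5,6; δ0: rk 4, SNF 1^4
degree 0: 5−4−0 = 1 → Ȟ^0 ≅ Z
degree 1: 6−0−4 = 2 → Ȟ^1 ≅ Z^2
degree 2: 0−0−0 = 0 → Ȟ^2 ≅ 0


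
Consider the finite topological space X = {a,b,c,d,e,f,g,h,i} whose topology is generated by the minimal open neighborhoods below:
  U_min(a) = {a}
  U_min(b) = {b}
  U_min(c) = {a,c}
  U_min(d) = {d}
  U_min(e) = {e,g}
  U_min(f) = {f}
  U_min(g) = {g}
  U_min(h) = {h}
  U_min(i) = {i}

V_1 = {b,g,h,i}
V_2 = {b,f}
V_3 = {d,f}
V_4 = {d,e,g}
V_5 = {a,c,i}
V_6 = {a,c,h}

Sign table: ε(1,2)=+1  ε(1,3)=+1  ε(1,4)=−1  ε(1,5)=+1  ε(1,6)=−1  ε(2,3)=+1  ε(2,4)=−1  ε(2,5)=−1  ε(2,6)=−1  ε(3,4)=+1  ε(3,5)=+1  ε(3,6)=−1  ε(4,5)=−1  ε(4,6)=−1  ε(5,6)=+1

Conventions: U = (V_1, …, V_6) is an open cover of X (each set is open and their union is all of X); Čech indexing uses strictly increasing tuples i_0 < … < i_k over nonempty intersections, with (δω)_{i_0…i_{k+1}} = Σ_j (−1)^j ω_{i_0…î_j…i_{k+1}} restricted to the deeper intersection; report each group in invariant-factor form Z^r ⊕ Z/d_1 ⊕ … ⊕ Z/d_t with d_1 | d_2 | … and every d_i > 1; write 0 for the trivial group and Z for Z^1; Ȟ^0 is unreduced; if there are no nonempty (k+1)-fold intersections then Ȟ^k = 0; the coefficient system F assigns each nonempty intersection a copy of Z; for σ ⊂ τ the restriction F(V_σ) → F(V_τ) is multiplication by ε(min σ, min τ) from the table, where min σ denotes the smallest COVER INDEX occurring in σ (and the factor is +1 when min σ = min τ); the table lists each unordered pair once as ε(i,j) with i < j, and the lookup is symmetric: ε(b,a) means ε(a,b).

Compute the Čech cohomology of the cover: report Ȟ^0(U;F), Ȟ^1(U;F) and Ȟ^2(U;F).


nerve simplices:
  V12={b} V14={g} V15={i} V16={h} V23={f} V34={d} V56={a,c}
C dims 6,7; δ0: rk 6, SNF 1^5·2
degree 0: 6−6−0 = 0 → Ȟ^0 ≅ 0
degree 1: 7−0−6 = 1 plus torsion [2] → Ȟ^1 ≅ Z ⊕ Z/2
degree 2: 0−0−0 = 0 → Ȟ^2 ≅ 0

Ȟ^0 = 0, Ȟ^1 = Z ⊕ Z/2 and Ȟ^2 = 0


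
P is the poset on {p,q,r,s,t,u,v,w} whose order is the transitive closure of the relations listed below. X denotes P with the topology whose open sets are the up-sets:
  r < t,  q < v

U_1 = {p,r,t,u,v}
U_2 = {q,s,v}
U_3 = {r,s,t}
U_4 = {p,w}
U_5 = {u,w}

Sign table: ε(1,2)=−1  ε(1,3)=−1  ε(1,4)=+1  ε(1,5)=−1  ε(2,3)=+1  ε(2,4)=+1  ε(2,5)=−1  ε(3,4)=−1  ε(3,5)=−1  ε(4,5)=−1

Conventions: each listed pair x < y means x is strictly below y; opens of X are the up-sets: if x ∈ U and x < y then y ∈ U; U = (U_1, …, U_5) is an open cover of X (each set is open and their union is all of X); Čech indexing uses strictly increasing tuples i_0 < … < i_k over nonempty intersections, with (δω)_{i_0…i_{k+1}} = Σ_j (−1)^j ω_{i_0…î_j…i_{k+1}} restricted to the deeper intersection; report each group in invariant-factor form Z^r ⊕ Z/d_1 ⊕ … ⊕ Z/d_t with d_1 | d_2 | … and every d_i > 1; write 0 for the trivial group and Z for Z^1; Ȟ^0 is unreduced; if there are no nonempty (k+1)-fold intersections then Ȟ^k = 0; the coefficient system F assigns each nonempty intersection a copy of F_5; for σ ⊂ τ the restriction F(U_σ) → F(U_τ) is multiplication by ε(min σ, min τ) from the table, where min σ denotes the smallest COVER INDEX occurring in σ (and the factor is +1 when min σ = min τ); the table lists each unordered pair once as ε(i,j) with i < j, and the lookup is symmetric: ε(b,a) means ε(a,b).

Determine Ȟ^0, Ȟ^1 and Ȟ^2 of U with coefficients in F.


nonempty intersections:
  U12={v} U13={r,t} U14={p} U15={u} U23={s} U45={w}
C dims 5,6; δ0: rk_F5 4
Ȟ^0: (5−4)−0=1 ⇒ Z/5
Ȟ^1: (6−0)−4=2 ⇒ Z/5 ⊕ Z/5
Ȟ^2: (0−0)−0=0 ⇒ 0

Ȟ^0 = Z/5, Ȟ^1 = Z/5 ⊕ Z/5 and Ȟ^2 = 0


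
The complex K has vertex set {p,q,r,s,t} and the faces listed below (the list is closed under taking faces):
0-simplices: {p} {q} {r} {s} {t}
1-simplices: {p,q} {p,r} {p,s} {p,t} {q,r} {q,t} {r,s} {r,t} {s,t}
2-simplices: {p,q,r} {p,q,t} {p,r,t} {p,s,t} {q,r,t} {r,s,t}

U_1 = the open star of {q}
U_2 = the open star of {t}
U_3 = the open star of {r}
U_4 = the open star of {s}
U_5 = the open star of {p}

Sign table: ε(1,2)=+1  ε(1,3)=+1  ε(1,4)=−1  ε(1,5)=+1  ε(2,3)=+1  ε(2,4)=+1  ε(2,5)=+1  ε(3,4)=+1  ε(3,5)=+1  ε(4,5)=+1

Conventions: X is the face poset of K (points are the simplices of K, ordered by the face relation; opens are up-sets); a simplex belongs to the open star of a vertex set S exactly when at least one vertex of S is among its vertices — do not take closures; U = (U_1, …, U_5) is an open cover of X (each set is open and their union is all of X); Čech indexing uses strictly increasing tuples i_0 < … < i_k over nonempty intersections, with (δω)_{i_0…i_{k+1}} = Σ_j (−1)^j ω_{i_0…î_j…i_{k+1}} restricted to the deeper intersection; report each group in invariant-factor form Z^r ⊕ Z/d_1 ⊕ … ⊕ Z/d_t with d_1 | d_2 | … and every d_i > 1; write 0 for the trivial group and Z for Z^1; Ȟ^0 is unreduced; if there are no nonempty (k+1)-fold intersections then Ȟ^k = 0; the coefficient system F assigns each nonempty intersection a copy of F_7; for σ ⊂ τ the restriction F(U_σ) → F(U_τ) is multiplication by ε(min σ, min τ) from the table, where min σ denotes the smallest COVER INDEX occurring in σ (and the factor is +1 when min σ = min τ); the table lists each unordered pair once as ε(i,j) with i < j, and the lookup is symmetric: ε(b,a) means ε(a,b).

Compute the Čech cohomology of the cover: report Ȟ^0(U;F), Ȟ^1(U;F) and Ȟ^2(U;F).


Ȟ^0 = Z/7, Ȟ^1 = 0, Ȟ^2 = Z/7

intersection data:
  U1={{q},{p,q},{q,r},{q,t},{p,q,r},{p,q,t},{q,r,t}} U2={{t},{p,t},{q,t},{r,t},{s,t},{p,q,t},{p,r,t},{p,s,t},{q,r,t},{r,s,t}} U3={{r},{p,r},{q,r},{r,s},{r,t},{p,q,r},{p,r,t},{q,r,t},{r,s,t}} U4={{s},{p,s},{r,s},{s,t},{p,s,t},{r,s,t}} U5={{p},{p,q},{p,r},{p,s},{p,t},{p,q,r},{p,q,t},{p,r,t},{p,s,t}}
  U12={{q,t},{p,q,t},{q,r,t}} U13={{q,r},{p,q,r},{q,r,t}} U15={{p,q},{p,q,r},{p,q,t}} U23={{r,t},{p,r,t},{q,r,t},{r,s,t}} U24={{s,t},{p,s,t},{r,s,t}} U25={{p,t},{p,q,t},{p,r,t},{p,s,t}} U34={{r,s},{r,s,t}} U35={{p,r},{p,q,r},{p,r,t}} U45={{p,s},{p,s,t}}
  U123={{q,r,t}} U125={{p,q,t}} U135={{p,q,r}} U234={{r,s,t}} U235={{p,r,t}} U245={{p,s,t}}
C dims 5,9,6; δ0: rk_F7 4; δ1: rk_F7 5
Ȟ^0 = (5 − 4) − 0 = 1, so Ȟ^0 ≅ Z/7
Ȟ^1 = (9 − 5) − 4 = 0, so Ȟ^1 ≅ 0
Ȟ^2 = (6 − 0) − 5 = 1, so Ȟ^2 ≅ Z/7


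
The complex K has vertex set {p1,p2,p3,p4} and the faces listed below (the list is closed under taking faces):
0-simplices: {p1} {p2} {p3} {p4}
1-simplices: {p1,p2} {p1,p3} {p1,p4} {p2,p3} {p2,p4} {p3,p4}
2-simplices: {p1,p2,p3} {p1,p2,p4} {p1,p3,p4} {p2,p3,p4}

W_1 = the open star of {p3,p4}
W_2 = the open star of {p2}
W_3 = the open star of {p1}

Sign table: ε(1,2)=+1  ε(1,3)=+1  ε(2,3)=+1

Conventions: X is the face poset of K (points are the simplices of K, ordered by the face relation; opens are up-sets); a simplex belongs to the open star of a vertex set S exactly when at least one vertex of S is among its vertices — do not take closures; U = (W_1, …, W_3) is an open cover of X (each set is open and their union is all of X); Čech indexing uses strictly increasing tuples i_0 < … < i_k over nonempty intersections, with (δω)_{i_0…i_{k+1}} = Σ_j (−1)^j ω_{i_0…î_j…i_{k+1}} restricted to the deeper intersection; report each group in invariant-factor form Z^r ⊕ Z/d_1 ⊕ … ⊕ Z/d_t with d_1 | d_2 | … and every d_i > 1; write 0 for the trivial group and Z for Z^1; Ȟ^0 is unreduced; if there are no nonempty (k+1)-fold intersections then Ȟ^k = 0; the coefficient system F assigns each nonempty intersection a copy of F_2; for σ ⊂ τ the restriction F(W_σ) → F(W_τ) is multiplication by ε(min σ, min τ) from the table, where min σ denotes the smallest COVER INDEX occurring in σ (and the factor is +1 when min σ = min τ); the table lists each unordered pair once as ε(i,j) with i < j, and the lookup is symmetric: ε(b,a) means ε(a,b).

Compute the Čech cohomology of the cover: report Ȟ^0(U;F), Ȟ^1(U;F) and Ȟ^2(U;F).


cover nerve:
  W1={{p3},{p4},{p1,p3},{p1,p4},{p2,p3},{p2,p4},{p3,p4},{p1,p2,p3},{p1,p2,p4},{p1,p3,p4},{p2,p3,p4}} W2={{p2},{p1,p2},{p2,p3},{p2,p4},{p1,p2,p3},{p1,p2,p4},{p2,p3,p4}} W3={{p1},{p1,p2},{p1,p3},{p1,p4},{p1,p2,p3},{p1,p2,p4},{p1,p3,p4}}
  W12={{p2,p3},{p2,p4},{p1,p2,p3},{p1,p2,p4},{p2,p3,p4}} W13={{p1,p3},{p1,p4},{p1,p2,p3},{p1,p2,p4},{p1,p3,p4}} W23={{p1,p2},{p1,p2,p3},{p1,p2,p4}}
  W123={{p1,p2,p3},{p1,p2,p4}}
C dims 3,3,1; δ0: rk_F2 2; δ1: rk_F2 1
Ȟ^0: (3−2)−0=1 ⇒ Z/2
Ȟ^1: (3−1)−2=0 ⇒ 0
Ȟ^2: (1−0)−1=0 ⇒ 0

Ȟ^0 ≅ Z/2, Ȟ^1 ≅ 0 and Ȟ^2 ≅ 0


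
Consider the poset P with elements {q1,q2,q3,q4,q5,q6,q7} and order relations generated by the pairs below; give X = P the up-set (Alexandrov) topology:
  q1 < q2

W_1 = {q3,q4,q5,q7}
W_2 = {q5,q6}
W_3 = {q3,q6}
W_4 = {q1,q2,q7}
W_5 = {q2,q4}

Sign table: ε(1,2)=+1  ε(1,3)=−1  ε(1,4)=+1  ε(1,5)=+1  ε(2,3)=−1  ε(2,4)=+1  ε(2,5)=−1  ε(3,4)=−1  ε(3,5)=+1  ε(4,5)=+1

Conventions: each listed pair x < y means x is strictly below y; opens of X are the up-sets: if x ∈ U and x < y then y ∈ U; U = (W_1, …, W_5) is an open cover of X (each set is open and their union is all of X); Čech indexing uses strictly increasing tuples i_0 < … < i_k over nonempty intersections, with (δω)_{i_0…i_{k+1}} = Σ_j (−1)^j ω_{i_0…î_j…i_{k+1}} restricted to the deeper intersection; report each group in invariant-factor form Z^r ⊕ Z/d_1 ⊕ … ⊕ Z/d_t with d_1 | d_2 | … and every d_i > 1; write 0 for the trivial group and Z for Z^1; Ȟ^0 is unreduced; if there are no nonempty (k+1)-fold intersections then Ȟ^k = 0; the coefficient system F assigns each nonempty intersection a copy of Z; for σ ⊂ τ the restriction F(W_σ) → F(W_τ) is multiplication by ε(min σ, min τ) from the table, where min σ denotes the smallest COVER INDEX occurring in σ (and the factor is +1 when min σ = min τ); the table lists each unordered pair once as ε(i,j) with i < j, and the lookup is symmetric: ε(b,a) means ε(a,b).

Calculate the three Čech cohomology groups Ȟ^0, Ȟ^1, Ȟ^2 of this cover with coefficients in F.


Ȟ^0(U;F) ≅ Z, Ȟ^1(U;F) ≅ Z^2 and Ȟ^2(U;F) ≅ 0

nerve of the cover:
  W12={q5} W13={q3} W14={q7} W15={q4} W23={q6} W45={q2}
C dims 5,6; δ0: rk 4, SNF 1^4
Ȟ^0 = (5 − 4) − 0 = 1, so Ȟ^0 ≅ Z
Ȟ^1 = (6 − 0) − 4 = 2, so Ȟ^1 ≅ Z^2
Ȟ^2 = (0 − 0) − 0 = 0, so Ȟ^2 ≅ 0


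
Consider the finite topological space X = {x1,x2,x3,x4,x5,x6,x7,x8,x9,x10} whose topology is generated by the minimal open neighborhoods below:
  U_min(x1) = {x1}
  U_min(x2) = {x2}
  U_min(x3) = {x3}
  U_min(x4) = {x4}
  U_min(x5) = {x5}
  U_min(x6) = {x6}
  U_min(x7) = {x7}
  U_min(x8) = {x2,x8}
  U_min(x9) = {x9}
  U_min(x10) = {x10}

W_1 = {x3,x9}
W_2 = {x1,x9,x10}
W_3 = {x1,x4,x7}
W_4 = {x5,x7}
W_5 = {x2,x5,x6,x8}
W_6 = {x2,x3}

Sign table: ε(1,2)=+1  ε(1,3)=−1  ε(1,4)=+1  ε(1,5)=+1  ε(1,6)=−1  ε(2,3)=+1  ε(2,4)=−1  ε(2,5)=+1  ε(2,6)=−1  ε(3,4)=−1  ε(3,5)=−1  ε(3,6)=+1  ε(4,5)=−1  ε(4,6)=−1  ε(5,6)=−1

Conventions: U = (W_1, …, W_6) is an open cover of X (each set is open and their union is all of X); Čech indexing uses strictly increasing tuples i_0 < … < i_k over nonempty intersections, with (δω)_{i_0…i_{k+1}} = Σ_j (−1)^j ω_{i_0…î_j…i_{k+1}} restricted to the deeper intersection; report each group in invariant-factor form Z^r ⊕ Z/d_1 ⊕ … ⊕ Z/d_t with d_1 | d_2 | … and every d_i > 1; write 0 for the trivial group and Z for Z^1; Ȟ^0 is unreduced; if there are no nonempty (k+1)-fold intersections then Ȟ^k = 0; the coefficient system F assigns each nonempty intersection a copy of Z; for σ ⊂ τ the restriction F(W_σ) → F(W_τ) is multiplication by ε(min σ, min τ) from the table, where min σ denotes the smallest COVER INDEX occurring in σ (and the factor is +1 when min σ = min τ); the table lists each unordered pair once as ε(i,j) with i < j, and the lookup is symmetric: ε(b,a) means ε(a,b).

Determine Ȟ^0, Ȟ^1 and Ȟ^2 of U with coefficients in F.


Ȟ^0 ≅ Z; Ȟ^1 ≅ Z; Ȟ^2 ≅ 0

intersection data:
  W12={x9} W16={x3} W23={x1} W34={x7} W45={x5} W56={x2}
C dims 6,6; δ0: rk 5, SNF 1^5
Ȟ^0 = (6 − 5) − 0 = 1, so Ȟ^0 ≅ Z
Ȟ^1 = (6 − 0) − 5 = 1, so Ȟ^1 ≅ Z
Ȟ^2 = (0 − 0) − 0 = 0, so Ȟ^2 ≅ 0
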